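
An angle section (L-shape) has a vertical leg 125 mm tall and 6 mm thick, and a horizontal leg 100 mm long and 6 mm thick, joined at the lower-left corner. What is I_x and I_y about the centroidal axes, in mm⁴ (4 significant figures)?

Split into non-overlapping primitives; take the origin at the lower-left of the bounding box.
Vertical leg: 6 × 125, A = 750 mm², y = 62.5 mm, Ī = 976 563 mm⁴.
Horizontal leg (remainder): 94 × 6, A = 564 mm², y = 3 mm, Ī = 1 692 mm⁴.
Centroid: ȳ = ΣA·y / ΣA = 36.9612 mm.
Transfer each piece to the centroidal x-axis using Ī + A·d² with d = y − 36.9612:
  vertical leg: d = 25.5388 mm → contributes +1 465 736 mm⁴
  horizontal leg (remainder): d = -33.9612 mm → contributes +652 188 mm⁴
Total I = 2 117 924 mm⁴.
For the y-axis: x̄ = 24.4612 mm.
Repeating about the centroidal y-axis gives I_y = 1 222 337 mm⁴.

I_x ≈ 2.118 × 10⁶ mm⁴, I_y ≈ 1.222 × 10⁶ mm⁴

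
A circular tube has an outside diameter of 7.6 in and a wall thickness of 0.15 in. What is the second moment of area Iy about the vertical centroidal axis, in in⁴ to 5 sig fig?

Iy ≈ 24.367 in⁴

Decompose the section into non-overlapping parts with the origin at the bottom-left of its bounding rectangle.
Outer circle: ⌀7.6, A = 45.3646 in², x = 3.8 in, Ī = 163.7662 in⁴.
Bore (subtracted): ⌀7.3, A = 41.85387 in², x = 3.8 in, Ī = 139.3995 in⁴.
By symmetry the centroid is at mid-width, x̄ = 3.8 in.
All pieces are centred on the vertical centroidal axis, so I = ΣĪ (holes subtracted) = 24.36666 in⁴.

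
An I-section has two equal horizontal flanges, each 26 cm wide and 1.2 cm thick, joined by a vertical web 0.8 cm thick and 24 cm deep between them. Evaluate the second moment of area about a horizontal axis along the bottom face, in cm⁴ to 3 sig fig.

I_base ≈ 2.51 × 10⁴ cm⁴

Split into non-overlapping primitives; take the origin at the lower-left of the bounding box.
Bottom flange: 26 × 1.2, A = 31.2 cm², y = 0.6 cm, Ī = 3.744 cm⁴.
Web: 0.8 × 24, A = 19.2 cm², y = 13.2 cm, Ī = 921.6 cm⁴.
Top flange: 26 × 1.2, A = 31.2 cm², y = 25.8 cm, Ī = 3.744 cm⁴.
Transfer each piece to the base of the section using Ī + A·d² with d = y − 0:
  bottom flange: d = 0.6 cm → contributes +14.976 cm⁴
  web: d = 13.2 cm → contributes +4 267 cm⁴
  top flange: d = 25.8 cm → contributes +20 772 cm⁴
Total I = 25 054 cm⁴.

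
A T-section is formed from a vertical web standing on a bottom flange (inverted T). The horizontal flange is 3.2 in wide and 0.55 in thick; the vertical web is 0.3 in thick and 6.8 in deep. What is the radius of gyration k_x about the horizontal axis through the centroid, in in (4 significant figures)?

Decompose the section into non-overlapping parts with the origin at the bottom-left of its bounding rectangle.
Flange: 3.2 × 0.55, A = 1.76 in², y = 0.275 in, Ī = 0.0443667 in⁴.
Web: 0.3 × 6.8, A = 2.04 in², y = 3.95 in, Ī = 7.8608 in⁴.
Centroid: ȳ = ΣA·y / ΣA = 2.24789 in.
Transfer each piece to the horizontal axis through the centroid using Ī + A·d² with d = y − 2.24789:
  flange: d = -1.97289 in → contributes +6.89484 in⁴
  web: d = 1.70211 in → contributes +13.771 in⁴
Total I = 20.6658 in⁴.
Radius of gyration: k = √(I/A) = √(20.6658 / 3.8) = 2.33203 in.

k_x ≈ 2.332 in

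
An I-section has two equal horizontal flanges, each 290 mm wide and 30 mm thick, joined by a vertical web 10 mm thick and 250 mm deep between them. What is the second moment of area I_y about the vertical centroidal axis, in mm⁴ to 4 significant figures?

I_y ≈ 1.220 × 10⁸ mm⁴

Decompose the section into non-overlapping parts with the origin at the bottom-left of its bounding rectangle.
Bottom flange: 290 × 30, A = 8 700 mm², x = 145 mm, Ī = 60 972 500 mm⁴.
Web: 10 × 250, A = 2 500 mm², x = 145 mm, Ī = 20833.3 mm⁴.
Top flange: 290 × 30, A = 8 700 mm², x = 145 mm, Ī = 60 972 500 mm⁴.
By symmetry the centroid is at mid-width, x̄ = 145 mm.
All pieces are centred on the vertical centroidal axis, so I = ΣĪ = 121 965 833 mm⁴.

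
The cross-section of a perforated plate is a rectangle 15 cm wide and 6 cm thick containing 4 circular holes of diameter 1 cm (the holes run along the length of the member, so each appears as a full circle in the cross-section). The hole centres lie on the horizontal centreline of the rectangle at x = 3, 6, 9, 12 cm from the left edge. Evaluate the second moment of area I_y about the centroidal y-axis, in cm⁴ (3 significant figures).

Decompose the section into non-overlapping parts with the origin at the bottom-left of its bounding rectangle.
Plate: 15 × 6, A = 90 cm², x = 7.5 cm, Ī = 1687.5 cm⁴.
Hole 1 (subtracted): ⌀1, A = 0.7854 cm², x = 3 cm, Ī = 0.049087 cm⁴.
Hole 2 (subtracted): ⌀1, A = 0.7854 cm², x = 6 cm, Ī = 0.049087 cm⁴.
Hole 3 (subtracted): ⌀1, A = 0.7854 cm², x = 9 cm, Ī = 0.049087 cm⁴.
Hole 4 (subtracted): ⌀1, A = 0.7854 cm², x = 12 cm, Ī = 0.049087 cm⁴.
By symmetry the centroid is at mid-width, x̄ = 7.5 cm.
Transfer each piece to the centroidal y-axis using Ī + A·d² with d = x − 7.5:
  plate: d = 0 cm → contributes +1687.5 cm⁴
  hole 1: d = -4.5 cm → contributes −15.953 cm⁴
  hole 2: d = -1.5 cm → contributes −1.8162 cm⁴
  hole 3: d = 1.5 cm → contributes −1.8162 cm⁴
  hole 4: d = 4.5 cm → contributes −15.953 cm⁴
Total I = 1 652 cm⁴.

I_y ≈ 1650 cm⁴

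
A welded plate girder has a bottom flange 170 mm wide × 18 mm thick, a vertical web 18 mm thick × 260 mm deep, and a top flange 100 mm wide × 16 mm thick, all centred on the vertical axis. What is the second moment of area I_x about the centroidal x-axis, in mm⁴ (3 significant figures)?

Decompose the section into non-overlapping parts with the origin at the bottom-left of its bounding rectangle.
Bottom plate: 170 × 18, A = 3 060 mm², y = 9 mm, Ī = 82 620 mm⁴.
Web plate: 18 × 260, A = 4 680 mm², y = 148 mm, Ī = 26 364 000 mm⁴.
Top plate: 100 × 16, A = 1 600 mm², y = 286 mm, Ī = 34 133 mm⁴.
Centroid: ȳ = ΣA·y / ΣA = 126.1 mm.
Transfer each piece to the centroidal x-axis using Ī + A·d² with d = y − 126.1:
  bottom plate: d = -117.1 mm → contributes +42 043 055 mm⁴
  web plate: d = 21.899 mm → contributes +28 608 443 mm⁴
  top plate: d = 159.9 mm → contributes +40 942 621 mm⁴
Total I = 111 594 119 mm⁴.

I_x ≈ 1.12 × 10⁸ mm⁴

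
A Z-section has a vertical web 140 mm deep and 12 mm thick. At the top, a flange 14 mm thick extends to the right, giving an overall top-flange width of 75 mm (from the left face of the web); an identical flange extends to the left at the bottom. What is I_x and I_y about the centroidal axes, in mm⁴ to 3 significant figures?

I_x ≈ 9.77 × 10⁶ mm⁴, I_y ≈ 3.08 × 10⁶ mm⁴

Break the section into simple shapes (no overlaps), measuring from the bottom-left corner of the bounding box.
Web: 12 × 140, A = 1 680 mm², y = 70 mm, Ī = 2 744 000 mm⁴.
Top flange (beyond web): 63 × 14, A = 882 mm², y = 133 mm, Ī = 14 406 mm⁴.
Bottom flange (beyond web): 63 × 14, A = 882 mm², y = 7 mm, Ī = 14 406 mm⁴.
Centroid: ȳ = ΣA·y / ΣA = 70 mm.
Transfer each piece to the centroidal x-axis using Ī + A·d² with d = y − 70:
  web: d = 0 mm → contributes +2 744 000 mm⁴
  top flange (beyond web): d = 63 mm → contributes +3 515 064 mm⁴
  bottom flange (beyond web): d = -63 mm → contributes +3 515 064 mm⁴
Total I = 9 774 128 mm⁴.
For the y-axis: x̄ = 69 mm.
Repeating about the centroidal y-axis gives I_y = 3 084 228 mm⁴.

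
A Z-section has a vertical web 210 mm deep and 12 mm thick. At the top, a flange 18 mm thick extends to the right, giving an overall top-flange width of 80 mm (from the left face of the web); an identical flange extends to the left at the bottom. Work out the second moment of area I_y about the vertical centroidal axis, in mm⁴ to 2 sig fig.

Split into non-overlapping primitives; take the origin at the lower-left of the bounding box.
Web: 12 × 210, A = 2 520 mm², x = 74 mm, Ī = 30 240 mm⁴.
Top flange (beyond web): 68 × 18, A = 1 224 mm², x = 114 mm, Ī = 471 648 mm⁴.
Bottom flange (beyond web): 68 × 18, A = 1 224 mm², x = 34 mm, Ī = 471 648 mm⁴.
Centroid: x̄ = ΣA·x / ΣA = 74 mm.
Transfer each piece to the vertical centroidal axis using Ī + A·d² with d = x − 74:
  web: d = 0 mm → contributes +30 240 mm⁴
  top flange (beyond web): d = 40 mm → contributes +2 430 048 mm⁴
  bottom flange (beyond web): d = -40 mm → contributes +2 430 048 mm⁴
Total I = 4 890 336 mm⁴.

I_y ≈ 4.9 × 10⁶ mm⁴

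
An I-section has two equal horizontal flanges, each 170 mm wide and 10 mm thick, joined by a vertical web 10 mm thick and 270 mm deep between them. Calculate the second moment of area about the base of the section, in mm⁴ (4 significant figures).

Split into non-overlapping primitives; take the origin at the lower-left of the bounding box.
Bottom flange: 170 × 10, A = 1 700 mm², y = 5 mm, Ī = 14166.7 mm⁴.
Web: 10 × 270, A = 2 700 mm², y = 145 mm, Ī = 16 402 500 mm⁴.
Top flange: 170 × 10, A = 1 700 mm², y = 285 mm, Ī = 14166.7 mm⁴.
Transfer each piece to the base of the section using Ī + A·d² with d = y − 0:
  bottom flange: d = 5 mm → contributes +56666.7 mm⁴
  web: d = 145 mm → contributes +73 170 000 mm⁴
  top flange: d = 285 mm → contributes +138 096 667 mm⁴
Total I = 211 323 333 mm⁴.

I_base ≈ 2.113 × 10⁸ mm⁴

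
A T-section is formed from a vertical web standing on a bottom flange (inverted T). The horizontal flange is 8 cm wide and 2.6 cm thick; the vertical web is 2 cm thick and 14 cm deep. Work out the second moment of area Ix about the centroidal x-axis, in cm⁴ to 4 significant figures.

Ix ≈ 1291 cm⁴

Split into non-overlapping primitives; take the origin at the lower-left of the bounding box.
Flange: 8 × 2.6, A = 20.8 cm², y = 1.3 cm, Ī = 11.7173 cm⁴.
Web: 2 × 14, A = 28 cm², y = 9.6 cm, Ī = 457.333 cm⁴.
Centroid: ȳ = ΣA·y / ΣA = 6.0623 cm.
Transfer each piece to the centroidal x-axis using Ī + A·d² with d = y − 6.0623:
  flange: d = -4.7623 cm → contributes +483.45 cm⁴
  web: d = 3.5377 cm → contributes +807.763 cm⁴
Total I = 1291.21 cm⁴.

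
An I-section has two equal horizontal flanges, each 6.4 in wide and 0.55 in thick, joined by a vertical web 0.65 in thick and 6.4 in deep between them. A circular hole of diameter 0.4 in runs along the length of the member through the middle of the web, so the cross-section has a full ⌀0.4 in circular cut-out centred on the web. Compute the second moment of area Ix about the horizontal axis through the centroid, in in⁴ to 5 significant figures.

Split into non-overlapping primitives; take the origin at the lower-left of the bounding box.
Bottom flange: 6.4 × 0.55, A = 3.52 in², y = 0.275 in, Ī = 0.08873333 in⁴.
Web: 0.65 × 6.4, A = 4.16 in², y = 3.75 in, Ī = 14.19947 in⁴.
Top flange: 6.4 × 0.55, A = 3.52 in², y = 7.225 in, Ī = 0.08873333 in⁴.
Hole (subtracted): ⌀0.4, A = 0.1256637 in², y = 3.75 in, Ī = 0.001256637 in⁴.
By symmetry the centroid is at mid-height, ȳ = 3.75 in.
Transfer each piece to the horizontal axis through the centroid using Ī + A·d² with d = y − 3.75:
  bottom flange: d = -3.475 in → contributes +42.59493 in⁴
  web: d = 0 in → contributes +14.19947 in⁴
  top flange: d = 3.475 in → contributes +42.59493 in⁴
  hole: d = 0 in → contributes −0.001256637 in⁴
Total I = 99.38808 in⁴.

Ix ≈ 99.388 in⁴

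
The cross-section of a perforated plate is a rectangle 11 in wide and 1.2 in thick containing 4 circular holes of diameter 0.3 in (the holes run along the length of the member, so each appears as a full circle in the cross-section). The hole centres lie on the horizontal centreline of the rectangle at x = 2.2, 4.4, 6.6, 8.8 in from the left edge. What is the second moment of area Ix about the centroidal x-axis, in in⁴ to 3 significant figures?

Treat the section as a set of non-overlapping primitives; coordinates are from the bounding-box lower-left.
Plate: 11 × 1.2, A = 13.2 in², y = 0.6 in, Ī = 1.584 in⁴.
Hole 1 (subtracted): ⌀0.3, A = 0.070686 in², y = 0.6 in, Ī = 0.00039761 in⁴.
Hole 2 (subtracted): ⌀0.3, A = 0.070686 in², y = 0.6 in, Ī = 0.00039761 in⁴.
Hole 3 (subtracted): ⌀0.3, A = 0.070686 in², y = 0.6 in, Ī = 0.00039761 in⁴.
Hole 4 (subtracted): ⌀0.3, A = 0.070686 in², y = 0.6 in, Ī = 0.00039761 in⁴.
By symmetry the centroid is at mid-height, ȳ = 0.6 in.
All pieces are centred on the centroidal x-axis, so I = ΣĪ (holes subtracted) = 1.5824 in⁴.

Ix ≈ 1.58 in⁴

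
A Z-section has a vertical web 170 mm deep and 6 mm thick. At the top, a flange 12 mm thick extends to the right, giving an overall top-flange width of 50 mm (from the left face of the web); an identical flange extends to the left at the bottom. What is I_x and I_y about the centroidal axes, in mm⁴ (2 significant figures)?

Split into non-overlapping primitives; take the origin at the lower-left of the bounding box.
Web: 6 × 170, A = 1 020 mm², y = 85 mm, Ī = 2 456 500 mm⁴.
Top flange (beyond web): 44 × 12, A = 528 mm², y = 164 mm, Ī = 6 336 mm⁴.
Bottom flange (beyond web): 44 × 12, A = 528 mm², y = 6 mm, Ī = 6 336 mm⁴.
Centroid: ȳ = ΣA·y / ΣA = 85 mm.
Transfer each piece to the centroidal x-axis using Ī + A·d² with d = y − 85:
  web: d = 0 mm → contributes +2 456 500 mm⁴
  top flange (beyond web): d = 79 mm → contributes +3 301 584 mm⁴
  bottom flange (beyond web): d = -79 mm → contributes +3 301 584 mm⁴
Total I = 9 059 668 mm⁴.
For the y-axis: x̄ = 47 mm.
Repeating about the centroidal y-axis gives I_y = 833 428 mm⁴.

I_x ≈ 9.1 × 10⁶ mm⁴, I_y ≈ 8.3 × 10⁵ mm⁴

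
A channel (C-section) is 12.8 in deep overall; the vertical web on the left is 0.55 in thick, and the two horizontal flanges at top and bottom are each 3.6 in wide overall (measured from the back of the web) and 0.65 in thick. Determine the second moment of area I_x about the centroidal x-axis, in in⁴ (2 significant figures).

Split into non-overlapping primitives; take the origin at the lower-left of the bounding box.
Web: 0.55 × 12.8, A = 7.04 in², y = 6.4 in, Ī = 96.12 in⁴.
Top flange (beyond web): 3.05 × 0.65, A = 1.983 in², y = 12.48 in, Ī = 0.0698 in⁴.
Bottom flange (beyond web): 3.05 × 0.65, A = 1.983 in², y = 0.325 in, Ī = 0.0698 in⁴.
By symmetry the centroid is at mid-height, ȳ = 6.4 in.
Transfer each piece to the centroidal x-axis using Ī + A·d² with d = y − 6.4:
  web: d = 0 in → contributes +96.12 in⁴
  top flange (beyond web): d = 6.075 in → contributes +73.24 in⁴
  bottom flange (beyond web): d = -6.075 in → contributes +73.24 in⁴
Total I = 242.6 in⁴.

I_x ≈ 240 in⁴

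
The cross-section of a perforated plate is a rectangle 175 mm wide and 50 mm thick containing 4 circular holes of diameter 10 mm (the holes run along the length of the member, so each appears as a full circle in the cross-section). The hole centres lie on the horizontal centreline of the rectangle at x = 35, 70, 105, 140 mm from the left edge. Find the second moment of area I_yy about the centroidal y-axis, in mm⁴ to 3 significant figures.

I_yy ≈ 2.18 × 10⁷ mm⁴

Treat the section as a set of non-overlapping primitives; coordinates are from the bounding-box lower-left.
Plate: 175 × 50, A = 8 750 mm², x = 87.5 mm, Ī = 22 330 729 mm⁴.
Hole 1 (subtracted): ⌀10, A = 78.54 mm², x = 35 mm, Ī = 490.87 mm⁴.
Hole 2 (subtracted): ⌀10, A = 78.54 mm², x = 70 mm, Ī = 490.87 mm⁴.
Hole 3 (subtracted): ⌀10, A = 78.54 mm², x = 105 mm, Ī = 490.87 mm⁴.
Hole 4 (subtracted): ⌀10, A = 78.54 mm², x = 140 mm, Ī = 490.87 mm⁴.
By symmetry the centroid is at mid-width, x̄ = 87.5 mm.
Transfer each piece to the centroidal y-axis using Ī + A·d² with d = x − 87.5:
  plate: d = 0 mm → contributes +22 330 729 mm⁴
  hole 1: d = -52.5 mm → contributes −216 966 mm⁴
  hole 2: d = -17.5 mm → contributes −24 544 mm⁴
  hole 3: d = 17.5 mm → contributes −24 544 mm⁴
  hole 4: d = 52.5 mm → contributes −216 966 mm⁴
Total I = 21 847 709 mm⁴.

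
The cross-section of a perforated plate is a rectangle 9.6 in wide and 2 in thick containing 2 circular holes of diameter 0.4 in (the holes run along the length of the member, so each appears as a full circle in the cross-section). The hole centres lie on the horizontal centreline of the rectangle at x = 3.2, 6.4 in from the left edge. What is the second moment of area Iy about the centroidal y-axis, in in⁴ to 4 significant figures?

Iy ≈ 146.8 in⁴

Break the section into simple shapes (no overlaps), measuring from the bottom-left corner of the bounding box.
Plate: 9.6 × 2, A = 19.2 in², x = 4.8 in, Ī = 147.456 in⁴.
Hole 1 (subtracted): ⌀0.4, A = 0.125664 in², x = 3.2 in, Ī = 0.00125664 in⁴.
Hole 2 (subtracted): ⌀0.4, A = 0.125664 in², x = 6.4 in, Ī = 0.00125664 in⁴.
By symmetry the centroid is at mid-width, x̄ = 4.8 in.
Transfer each piece to the centroidal y-axis using Ī + A·d² with d = x − 4.8:
  plate: d = 0 in → contributes +147.456 in⁴
  hole 1: d = -1.6 in → contributes −0.322956 in⁴
  hole 2: d = 1.6 in → contributes −0.322956 in⁴
Total I = 146.81 in⁴.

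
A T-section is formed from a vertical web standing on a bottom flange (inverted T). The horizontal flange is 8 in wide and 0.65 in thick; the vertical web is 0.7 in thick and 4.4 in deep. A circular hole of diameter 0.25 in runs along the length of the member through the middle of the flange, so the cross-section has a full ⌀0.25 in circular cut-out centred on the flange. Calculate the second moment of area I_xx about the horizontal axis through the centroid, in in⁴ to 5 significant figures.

Split into non-overlapping primitives; take the origin at the lower-left of the bounding box.
Flange: 8 × 0.65, A = 5.2 in², y = 0.325 in, Ī = 0.1830833 in⁴.
Web: 0.7 × 4.4, A = 3.08 in², y = 2.85 in, Ī = 4.969067 in⁴.
Hole (subtracted): ⌀0.25, A = 0.04908739 in², y = 0.325 in, Ī = 0.0001917476 in⁴.
Centroid: ȳ = ΣA·y / ΣA = 1.269853 in.
Transfer each piece to the horizontal axis through the centroid using Ī + A·d² with d = y − 1.269853:
  flange: d = -0.9448527 in → contributes +4.825366 in⁴
  web: d = 1.580147 in → contributes +12.65941 in⁴
  hole: d = -0.9448527 in → contributes −0.04401434 in⁴
Total I = 17.44076 in⁴.

I_xx ≈ 17.441 in⁴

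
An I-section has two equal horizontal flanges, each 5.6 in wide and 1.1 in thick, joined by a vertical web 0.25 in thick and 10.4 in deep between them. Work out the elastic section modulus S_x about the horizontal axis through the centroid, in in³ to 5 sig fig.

S_x ≈ 68.573 in³

Decompose the section into non-overlapping parts with the origin at the bottom-left of its bounding rectangle.
Bottom flange: 5.6 × 1.1, A = 6.16 in², y = 0.55 in, Ī = 0.6211333 in⁴.
Web: 0.25 × 10.4, A = 2.6 in², y = 6.3 in, Ī = 23.43467 in⁴.
Top flange: 5.6 × 1.1, A = 6.16 in², y = 12.05 in, Ī = 0.6211333 in⁴.
By symmetry the centroid is at mid-height, ȳ = 6.3 in.
Transfer each piece to the horizontal axis through the centroid using Ī + A·d² with d = y − 6.3:
  bottom flange: d = -5.75 in → contributes +204.2861 in⁴
  web: d = 0 in → contributes +23.43467 in⁴
  top flange: d = 5.75 in → contributes +204.2861 in⁴
Total I = 432.0069 in⁴.
Extreme fibre distance c = 6.3 in; S = I/c = 68.57253 in³.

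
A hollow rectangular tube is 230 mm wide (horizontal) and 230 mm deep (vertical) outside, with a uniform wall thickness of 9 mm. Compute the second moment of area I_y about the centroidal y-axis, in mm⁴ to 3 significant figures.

Break the section into simple shapes (no overlaps), measuring from the bottom-left corner of the bounding box.
Outer rectangle: 230 × 230, A = 52 900 mm², x = 115 mm, Ī = 233 200 833 mm⁴.
Inner void (subtracted): 212 × 212, A = 44 944 mm², x = 115 mm, Ī = 168 330 261 mm⁴.
By symmetry the centroid is at mid-width, x̄ = 115 mm.
All pieces are centred on the centroidal y-axis, so I = ΣĪ (holes subtracted) = 64 870 572 mm⁴.

I_y ≈ 6.49 × 10⁷ mm⁴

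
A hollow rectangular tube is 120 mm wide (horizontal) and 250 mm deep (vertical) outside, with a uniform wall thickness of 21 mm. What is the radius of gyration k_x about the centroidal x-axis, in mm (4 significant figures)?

k_x ≈ 84.24 mm

Treat the section as a set of non-overlapping primitives; coordinates are from the bounding-box lower-left.
Outer rectangle: 120 × 250, A = 30 000 mm², y = 125 mm, Ī = 156 250 000 mm⁴.
Inner void (subtracted): 78 × 208, A = 16 224 mm², y = 125 mm, Ī = 58 492 928 mm⁴.
By symmetry the centroid is at mid-height, ȳ = 125 mm.
All pieces are centred on the centroidal x-axis, so I = ΣĪ (holes subtracted) = 97 757 072 mm⁴.
Radius of gyration: k = √(I/A) = √(97 757 072 / 13 776) = 84.2389 mm.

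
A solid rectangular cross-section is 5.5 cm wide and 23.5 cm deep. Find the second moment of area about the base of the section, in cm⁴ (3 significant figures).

The section: 5.5 × 23.5, A = 129.25 cm², y = 11.75 cm, Ī = 5948.2 cm⁴.
Transfer it to the bottom edge using Ī + A·d² with d = y − 0:
  the section: d = 11.75 cm → contributes +23 793 cm⁴
Total I = 23 793 cm⁴.

I_base ≈ 2.38 × 10⁴ cm⁴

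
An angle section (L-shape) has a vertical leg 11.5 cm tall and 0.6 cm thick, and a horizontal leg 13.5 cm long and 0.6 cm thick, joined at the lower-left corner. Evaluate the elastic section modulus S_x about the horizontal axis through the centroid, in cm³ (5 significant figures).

S_x ≈ 21.391 cm³

Decompose the section into non-overlapping parts with the origin at the bottom-left of its bounding rectangle.
Vertical leg: 0.6 × 11.5, A = 6.9 cm², y = 5.75 cm, Ī = 76.04375 cm⁴.
Horizontal leg (remainder): 12.9 × 0.6, A = 7.74 cm², y = 0.3 cm, Ī = 0.2322 cm⁴.
Centroid: ȳ = ΣA·y / ΣA = 2.868648 cm.
Transfer each piece to the horizontal axis through the centroid using Ī + A·d² with d = y − 2.868648:
  vertical leg: d = 2.881352 cm → contributes +133.3289 cm⁴
  horizontal leg (remainder): d = -2.568648 cm → contributes +51.30033 cm⁴
Total I = 184.6292 cm⁴.
Extreme fibre distance c = 8.631352 cm; S = I/c = 21.39053 cm³.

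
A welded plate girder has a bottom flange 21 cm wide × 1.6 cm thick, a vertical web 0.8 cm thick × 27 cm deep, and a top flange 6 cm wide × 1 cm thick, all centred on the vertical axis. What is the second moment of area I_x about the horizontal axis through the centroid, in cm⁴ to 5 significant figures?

Decompose the section into non-overlapping parts with the origin at the bottom-left of its bounding rectangle.
Bottom plate: 21 × 1.6, A = 33.6 cm², y = 0.8 cm, Ī = 7.168 cm⁴.
Web plate: 0.8 × 27, A = 21.6 cm², y = 15.1 cm, Ī = 1312.2 cm⁴.
Top plate: 6 × 1, A = 6 cm², y = 29.1 cm, Ī = 0.5 cm⁴.
Centroid: ȳ = ΣA·y / ΣA = 8.621569 cm.
Transfer each piece to the horizontal axis through the centroid using Ī + A·d² with d = y − 8.621569:
  bottom plate: d = -7.821569 cm → contributes +2062.713 cm⁴
  web plate: d = 6.478431 cm → contributes +2218.754 cm⁴
  top plate: d = 20.47843 cm → contributes +2516.697 cm⁴
Total I = 6798.164 cm⁴.

I_x ≈ 6798.2 cm⁴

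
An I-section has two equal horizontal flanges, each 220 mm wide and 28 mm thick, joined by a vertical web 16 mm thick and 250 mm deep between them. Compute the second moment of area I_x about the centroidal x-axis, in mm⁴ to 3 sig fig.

Decompose the section into non-overlapping parts with the origin at the bottom-left of its bounding rectangle.
Bottom flange: 220 × 28, A = 6 160 mm², y = 14 mm, Ī = 402 453 mm⁴.
Web: 16 × 250, A = 4 000 mm², y = 153 mm, Ī = 20 833 333 mm⁴.
Top flange: 220 × 28, A = 6 160 mm², y = 292 mm, Ī = 402 453 mm⁴.
By symmetry the centroid is at mid-height, ȳ = 153 mm.
Transfer each piece to the centroidal x-axis using Ī + A·d² with d = y − 153:
  bottom flange: d = -139 mm → contributes +119 419 813 mm⁴
  web: d = 0 mm → contributes +20 833 333 mm⁴
  top flange: d = 139 mm → contributes +119 419 813 mm⁴
Total I = 259 672 960 mm⁴.

I_x ≈ 2.60 × 10⁸ mm⁴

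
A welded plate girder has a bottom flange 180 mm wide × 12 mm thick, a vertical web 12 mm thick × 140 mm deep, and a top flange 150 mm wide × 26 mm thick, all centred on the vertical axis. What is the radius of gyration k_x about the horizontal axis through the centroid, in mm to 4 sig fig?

k_x ≈ 71.02 mm

Decompose the section into non-overlapping parts with the origin at the bottom-left of its bounding rectangle.
Bottom plate: 180 × 12, A = 2 160 mm², y = 6 mm, Ī = 25 920 mm⁴.
Web plate: 12 × 140, A = 1 680 mm², y = 82 mm, Ī = 2 744 000 mm⁴.
Top plate: 150 × 26, A = 3 900 mm², y = 165 mm, Ī = 219 700 mm⁴.
Centroid: ȳ = ΣA·y / ΣA = 102.612 mm.
Transfer each piece to the horizontal axis through the centroid using Ī + A·d² with d = y − 102.612:
  bottom plate: d = -96.6124 mm → contributes +20 187 266 mm⁴
  web plate: d = -20.6124 mm → contributes +3 457 784 mm⁴
  top plate: d = 62.3876 mm → contributes +15 399 328 mm⁴
Total I = 39 044 377 mm⁴.
Radius of gyration: k = √(I/A) = √(39 044 377 / 7 740) = 71.0246 mm.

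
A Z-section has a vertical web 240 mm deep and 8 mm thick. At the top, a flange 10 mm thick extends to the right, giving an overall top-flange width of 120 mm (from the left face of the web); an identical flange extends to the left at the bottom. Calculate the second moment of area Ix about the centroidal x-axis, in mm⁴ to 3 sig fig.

Treat the section as a set of non-overlapping primitives; coordinates are from the bounding-box lower-left.
Web: 8 × 240, A = 1 920 mm², y = 120 mm, Ī = 9 216 000 mm⁴.
Top flange (beyond web): 112 × 10, A = 1 120 mm², y = 235 mm, Ī = 9333.3 mm⁴.
Bottom flange (beyond web): 112 × 10, A = 1 120 mm², y = 5 mm, Ī = 9333.3 mm⁴.
Centroid: ȳ = ΣA·y / ΣA = 120 mm.
Transfer each piece to the centroidal x-axis using Ī + A·d² with d = y − 120:
  web: d = 0 mm → contributes +9 216 000 mm⁴
  top flange (beyond web): d = 115 mm → contributes +14 821 333 mm⁴
  bottom flange (beyond web): d = -115 mm → contributes +14 821 333 mm⁴
Total I = 38 858 667 mm⁴.

Ix ≈ 3.89 × 10⁷ mm⁴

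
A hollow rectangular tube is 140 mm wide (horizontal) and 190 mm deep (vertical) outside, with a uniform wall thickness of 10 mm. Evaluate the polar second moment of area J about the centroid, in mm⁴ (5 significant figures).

Decompose the section into non-overlapping parts with the origin at the bottom-left of its bounding rectangle.
Outer rectangle: 140 × 190, A = 26 600 mm², y = 95 mm, Ī = 80 021 667 mm⁴.
Inner void (subtracted): 120 × 170, A = 20 400 mm², y = 95 mm, Ī = 49 130 000 mm⁴.
By symmetry the centroid is at mid-height, ȳ = 95 mm.
All pieces are centred on the centroidal x-axis, so I = ΣĪ (holes subtracted) = 30 891 667 mm⁴.
Repeating about the centroidal y-axis gives I_y = 18 966 667 mm⁴.
Polar second moment: J = I_x + I_y = 49 858 333 mm⁴.

J ≈ 4.9858 × 10⁷ mm⁴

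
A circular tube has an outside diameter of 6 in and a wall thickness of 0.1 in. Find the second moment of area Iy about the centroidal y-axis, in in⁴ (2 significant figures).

Break the section into simple shapes (no overlaps), measuring from the bottom-left corner of the bounding box.
Outer circle: ⌀6, A = 28.27 in², x = 3 in, Ī = 63.62 in⁴.
Bore (subtracted): ⌀5.8, A = 26.42 in², x = 3 in, Ī = 55.55 in⁴.
By symmetry the centroid is at mid-width, x̄ = 3 in.
All pieces are centred on the centroidal y-axis, so I = ΣĪ (holes subtracted) = 8.068 in⁴.

Iy ≈ 8.1 in⁴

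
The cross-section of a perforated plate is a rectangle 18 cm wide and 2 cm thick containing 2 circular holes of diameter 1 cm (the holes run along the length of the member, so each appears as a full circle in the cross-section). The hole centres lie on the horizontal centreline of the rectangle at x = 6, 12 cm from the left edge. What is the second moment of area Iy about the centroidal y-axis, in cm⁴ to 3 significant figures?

Split into non-overlapping primitives; take the origin at the lower-left of the bounding box.
Plate: 18 × 2, A = 36 cm², x = 9 cm, Ī = 972 cm⁴.
Hole 1 (subtracted): ⌀1, A = 0.7854 cm², x = 6 cm, Ī = 0.049087 cm⁴.
Hole 2 (subtracted): ⌀1, A = 0.7854 cm², x = 12 cm, Ī = 0.049087 cm⁴.
By symmetry the centroid is at mid-width, x̄ = 9 cm.
Transfer each piece to the centroidal y-axis using Ī + A·d² with d = x − 9:
  plate: d = 0 cm → contributes +972 cm⁴
  hole 1: d = -3 cm → contributes −7.1177 cm⁴
  hole 2: d = 3 cm → contributes −7.1177 cm⁴
Total I = 957.76 cm⁴.

Iy ≈ 958 cm⁴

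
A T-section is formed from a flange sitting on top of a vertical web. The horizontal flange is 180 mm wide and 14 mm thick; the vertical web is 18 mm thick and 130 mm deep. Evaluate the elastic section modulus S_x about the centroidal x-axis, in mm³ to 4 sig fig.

S_x ≈ 9.407 × 10⁴ mm³

Decompose the section into non-overlapping parts with the origin at the bottom-left of its bounding rectangle.
Flange: 180 × 14, A = 2 520 mm², y = 137 mm, Ī = 41 160 mm⁴.
Web: 18 × 130, A = 2 340 mm², y = 65 mm, Ī = 3 295 500 mm⁴.
Centroid: ȳ = ΣA·y / ΣA = 102.333 mm.
Transfer each piece to the centroidal x-axis using Ī + A·d² with d = y − 102.333:
  flange: d = 34.6667 mm → contributes +3 069 640 mm⁴
  web: d = -37.3333 mm → contributes +6 556 940 mm⁴
Total I = 9 626 580 mm⁴.
Extreme fibre distance c = 102.333 mm; S = I/c = 94070.8 mm³.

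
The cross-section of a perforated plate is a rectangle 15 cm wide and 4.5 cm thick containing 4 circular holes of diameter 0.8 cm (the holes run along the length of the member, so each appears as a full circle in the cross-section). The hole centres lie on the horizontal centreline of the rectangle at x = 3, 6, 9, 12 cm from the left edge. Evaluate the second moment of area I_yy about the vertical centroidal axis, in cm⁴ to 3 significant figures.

Decompose the section into non-overlapping parts with the origin at the bottom-left of its bounding rectangle.
Plate: 15 × 4.5, A = 67.5 cm², x = 7.5 cm, Ī = 1265.6 cm⁴.
Hole 1 (subtracted): ⌀0.8, A = 0.50265 cm², x = 3 cm, Ī = 0.020106 cm⁴.
Hole 2 (subtracted): ⌀0.8, A = 0.50265 cm², x = 6 cm, Ī = 0.020106 cm⁴.
Hole 3 (subtracted): ⌀0.8, A = 0.50265 cm², x = 9 cm, Ī = 0.020106 cm⁴.
Hole 4 (subtracted): ⌀0.8, A = 0.50265 cm², x = 12 cm, Ī = 0.020106 cm⁴.
By symmetry the centroid is at mid-width, x̄ = 7.5 cm.
Transfer each piece to the vertical centroidal axis using Ī + A·d² with d = x − 7.5:
  plate: d = 0 cm → contributes +1265.6 cm⁴
  hole 1: d = -4.5 cm → contributes −10.199 cm⁴
  hole 2: d = -1.5 cm → contributes −1.1511 cm⁴
  hole 3: d = 1.5 cm → contributes −1.1511 cm⁴
  hole 4: d = 4.5 cm → contributes −10.199 cm⁴
Total I = 1242.9 cm⁴.

I_yy ≈ 1240 cm⁴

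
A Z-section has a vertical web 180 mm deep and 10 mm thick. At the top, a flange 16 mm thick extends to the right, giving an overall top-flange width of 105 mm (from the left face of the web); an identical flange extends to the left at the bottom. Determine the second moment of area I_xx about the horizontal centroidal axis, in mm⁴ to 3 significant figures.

I_xx ≈ 2.54 × 10⁷ mm⁴

Break the section into simple shapes (no overlaps), measuring from the bottom-left corner of the bounding box.
Web: 10 × 180, A = 1 800 mm², y = 90 mm, Ī = 4 860 000 mm⁴.
Top flange (beyond web): 95 × 16, A = 1 520 mm², y = 172 mm, Ī = 32 427 mm⁴.
Bottom flange (beyond web): 95 × 16, A = 1 520 mm², y = 8 mm, Ī = 32 427 mm⁴.
Centroid: ȳ = ΣA·y / ΣA = 90 mm.
Transfer each piece to the horizontal centroidal axis using Ī + A·d² with d = y − 90:
  web: d = 0 mm → contributes +4 860 000 mm⁴
  top flange (beyond web): d = 82 mm → contributes +10 252 907 mm⁴
  bottom flange (beyond web): d = -82 mm → contributes +10 252 907 mm⁴
Total I = 25 365 813 mm⁴.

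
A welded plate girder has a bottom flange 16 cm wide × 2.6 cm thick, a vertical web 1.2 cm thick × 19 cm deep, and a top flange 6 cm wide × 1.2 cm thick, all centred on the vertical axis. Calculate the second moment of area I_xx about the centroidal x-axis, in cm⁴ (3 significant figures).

Treat the section as a set of non-overlapping primitives; coordinates are from the bounding-box lower-left.
Bottom plate: 16 × 2.6, A = 41.6 cm², y = 1.3 cm, Ī = 23.435 cm⁴.
Web plate: 1.2 × 19, A = 22.8 cm², y = 12.1 cm, Ī = 685.9 cm⁴.
Top plate: 6 × 1.2, A = 7.2 cm², y = 22.2 cm, Ī = 0.864 cm⁴.
Centroid: ȳ = ΣA·y / ΣA = 6.8408 cm.
Transfer each piece to the centroidal x-axis using Ī + A·d² with d = y − 6.8408:
  bottom plate: d = -5.5408 cm → contributes +1300.6 cm⁴
  web plate: d = 5.2592 cm → contributes +1316.5 cm⁴
  top plate: d = 15.359 cm → contributes +1699.4 cm⁴
Total I = 4316.5 cm⁴.

I_xx ≈ 4320 cm⁴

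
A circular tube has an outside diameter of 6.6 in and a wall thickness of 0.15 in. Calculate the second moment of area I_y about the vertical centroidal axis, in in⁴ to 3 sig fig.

Decompose the section into non-overlapping parts with the origin at the bottom-left of its bounding rectangle.
Outer circle: ⌀6.6, A = 34.212 in², x = 3.3 in, Ī = 93.142 in⁴.
Bore (subtracted): ⌀6.3, A = 31.172 in², x = 3.3 in, Ī = 77.327 in⁴.
By symmetry the centroid is at mid-width, x̄ = 3.3 in.
All pieces are centred on the vertical centroidal axis, so I = ΣĪ (holes subtracted) = 15.815 in⁴.

I_y ≈ 15.8 in⁴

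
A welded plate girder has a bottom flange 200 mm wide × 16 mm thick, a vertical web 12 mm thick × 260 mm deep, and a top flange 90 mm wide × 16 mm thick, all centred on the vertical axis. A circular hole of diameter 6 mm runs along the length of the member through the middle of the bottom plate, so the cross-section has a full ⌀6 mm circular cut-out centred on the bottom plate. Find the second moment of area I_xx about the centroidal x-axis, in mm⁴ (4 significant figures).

Split into non-overlapping primitives; take the origin at the lower-left of the bounding box.
Bottom plate: 200 × 16, A = 3 200 mm², y = 8 mm, Ī = 68266.7 mm⁴.
Web plate: 12 × 260, A = 3 120 mm², y = 146 mm, Ī = 17 576 000 mm⁴.
Top plate: 90 × 16, A = 1 440 mm², y = 284 mm, Ī = 30 720 mm⁴.
Hole (subtracted): ⌀6, A = 28.2743 mm², y = 8 mm, Ī = 63.6173 mm⁴.
Centroid: ȳ = ΣA·y / ΣA = 115.091 mm.
Transfer each piece to the centroidal x-axis using Ī + A·d² with d = y − 115.091:
  bottom plate: d = -107.091 mm → contributes +36 767 567 mm⁴
  web plate: d = 30.9088 mm → contributes +20 556 699 mm⁴
  top plate: d = 168.909 mm → contributes +41 114 169 mm⁴
  hole: d = -107.091 mm → contributes −324 329 mm⁴
Total I = 98 114 106 mm⁴.

I_xx ≈ 9.811 × 10⁷ mm⁴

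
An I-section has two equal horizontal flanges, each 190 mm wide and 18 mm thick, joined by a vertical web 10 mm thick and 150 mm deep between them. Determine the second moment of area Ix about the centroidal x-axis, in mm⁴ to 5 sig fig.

Ix ≈ 5.1260 × 10⁷ mm⁴

Decompose the section into non-overlapping parts with the origin at the bottom-left of its bounding rectangle.
Bottom flange: 190 × 18, A = 3 420 mm², y = 9 mm, Ī = 92 340 mm⁴.
Web: 10 × 150, A = 1 500 mm², y = 93 mm, Ī = 2 812 500 mm⁴.
Top flange: 190 × 18, A = 3 420 mm², y = 177 mm, Ī = 92 340 mm⁴.
By symmetry the centroid is at mid-height, ȳ = 93 mm.
Transfer each piece to the centroidal x-axis using Ī + A·d² with d = y − 93:
  bottom flange: d = -84 mm → contributes +24 223 860 mm⁴
  web: d = 0 mm → contributes +2 812 500 mm⁴
  top flange: d = 84 mm → contributes +24 223 860 mm⁴
Total I = 51 260 220 mm⁴.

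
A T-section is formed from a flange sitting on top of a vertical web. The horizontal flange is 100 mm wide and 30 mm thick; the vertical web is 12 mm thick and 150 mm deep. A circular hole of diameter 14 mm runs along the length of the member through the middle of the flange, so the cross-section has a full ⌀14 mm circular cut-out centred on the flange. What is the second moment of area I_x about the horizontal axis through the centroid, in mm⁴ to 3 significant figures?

I_x ≈ 1.25 × 10⁷ mm⁴

Split into non-overlapping primitives; take the origin at the lower-left of the bounding box.
Flange: 100 × 30, A = 3 000 mm², y = 165 mm, Ī = 225 000 mm⁴.
Web: 12 × 150, A = 1 800 mm², y = 75 mm, Ī = 3 375 000 mm⁴.
Hole (subtracted): ⌀14, A = 153.94 mm², y = 165 mm, Ī = 1885.7 mm⁴.
Centroid: ȳ = ΣA·y / ΣA = 130.13 mm.
Transfer each piece to the horizontal axis through the centroid using Ī + A·d² with d = y − 130.13:
  flange: d = 34.868 mm → contributes +3 872 382 mm⁴
  web: d = -55.132 mm → contributes +8 846 120 mm⁴
  hole: d = 34.868 mm → contributes −189 043 mm⁴
Total I = 12 529 460 mm⁴.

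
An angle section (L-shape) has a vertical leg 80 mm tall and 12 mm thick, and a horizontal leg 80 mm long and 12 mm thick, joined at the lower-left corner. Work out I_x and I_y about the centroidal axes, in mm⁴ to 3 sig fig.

Treat the section as a set of non-overlapping primitives; coordinates are from the bounding-box lower-left.
Vertical leg: 12 × 80, A = 960 mm², y = 40 mm, Ī = 512 000 mm⁴.
Horizontal leg (remainder): 68 × 12, A = 816 mm², y = 6 mm, Ī = 9 792 mm⁴.
Centroid: ȳ = ΣA·y / ΣA = 24.378 mm.
Transfer each piece to the centroidal x-axis using Ī + A·d² with d = y − 24.378:
  vertical leg: d = 15.622 mm → contributes +746 274 mm⁴
  horizontal leg (remainder): d = -18.378 mm → contributes +285 408 mm⁴
Total I = 1 031 682 mm⁴.
For the y-axis: x̄ = 24.378 mm.
Repeating about the centroidal y-axis gives I_y = 1 031 682 mm⁴.

I_x ≈ 1.03 × 10⁶ mm⁴, I_y ≈ 1.03 × 10⁶ mm⁴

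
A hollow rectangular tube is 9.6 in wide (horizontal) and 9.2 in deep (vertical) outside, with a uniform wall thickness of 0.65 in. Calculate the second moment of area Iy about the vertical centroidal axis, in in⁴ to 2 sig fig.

Iy ≈ 300 in⁴

Treat the section as a set of non-overlapping primitives; coordinates are from the bounding-box lower-left.
Outer rectangle: 9.6 × 9.2, A = 88.32 in², x = 4.8 in, Ī = 678.3 in⁴.
Inner void (subtracted): 8.3 × 7.9, A = 65.57 in², x = 4.8 in, Ī = 376.4 in⁴.
By symmetry the centroid is at mid-width, x̄ = 4.8 in.
All pieces are centred on the vertical centroidal axis, so I = ΣĪ (holes subtracted) = 301.9 in⁴.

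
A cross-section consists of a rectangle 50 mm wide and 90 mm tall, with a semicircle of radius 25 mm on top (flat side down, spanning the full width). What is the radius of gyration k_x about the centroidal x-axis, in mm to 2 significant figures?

Break the section into simple shapes (no overlaps), measuring from the bottom-left corner of the bounding box.
Rectangular body: 50 × 90, A = 4 500 mm², y = 45 mm, Ī = 3 037 500 mm⁴.
Semicircular cap: semicircle r = 25, A = 981.7 mm², y = 100.6 mm, Ī = 42 874 mm⁴.
Centroid: ȳ = ΣA·y / ΣA = 54.96 mm.
Transfer each piece to the centroidal x-axis using Ī + A·d² with d = y − 54.96:
  rectangular body: d = -9.959 mm → contributes +3 483 860 mm⁴
  semicircular cap: d = 45.65 mm → contributes +2 088 837 mm⁴
Total I = 5 572 697 mm⁴.
Radius of gyration: k = √(I/A) = √(5 572 697 / 5 482) = 31.88 mm.

k_x ≈ 32 mm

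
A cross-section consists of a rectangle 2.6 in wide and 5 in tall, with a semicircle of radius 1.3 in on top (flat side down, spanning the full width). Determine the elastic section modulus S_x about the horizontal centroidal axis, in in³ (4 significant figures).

Split into non-overlapping primitives; take the origin at the lower-left of the bounding box.
Rectangular body: 2.6 × 5, A = 13 in², y = 2.5 in, Ī = 27.0833 in⁴.
Semicircular cap: semicircle r = 1.3, A = 2.65465 in², y = 5.55174 in, Ī = 0.313477 in⁴.
Centroid: ȳ = ΣA·y / ΣA = 3.0175 in.
Transfer each piece to the horizontal centroidal axis using Ī + A·d² with d = y − 3.0175:
  rectangular body: d = -0.5175 in → contributes +30.5648 in⁴
  semicircular cap: d = 2.53424 in → contributes +17.3626 in⁴
Total I = 47.9274 in⁴.
Extreme fibre distance c = 3.2825 in; S = I/c = 14.6009 in³.

S_x ≈ 14.60 in³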